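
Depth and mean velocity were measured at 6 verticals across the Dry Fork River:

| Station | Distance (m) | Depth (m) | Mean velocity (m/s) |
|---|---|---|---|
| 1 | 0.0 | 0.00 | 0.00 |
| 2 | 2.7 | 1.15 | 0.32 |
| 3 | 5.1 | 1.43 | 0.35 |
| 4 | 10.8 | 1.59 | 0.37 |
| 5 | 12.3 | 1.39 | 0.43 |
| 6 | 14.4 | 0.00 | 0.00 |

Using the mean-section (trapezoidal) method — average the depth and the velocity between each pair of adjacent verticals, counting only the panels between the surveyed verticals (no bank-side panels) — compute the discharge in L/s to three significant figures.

Panel 1-2: Δb = 2.7 m, d̄ = (0.00+1.15)/2 = 0.575, v̄ = (0.00+0.32)/2 = 0.16 → q = 2.7×0.575×0.16 = 0.2484 m³/s
Panel 2-3: Δb = 2.4 m, d̄ = (1.15+1.43)/2 = 1.29, v̄ = (0.32+0.35)/2 = 0.335 → q = 2.4×1.29×0.335 = 1.037 m³/s
Panel 3-4: Δb = 5.7 m, d̄ = (1.43+1.59)/2 = 1.51, v̄ = (0.35+0.37)/2 = 0.36 → q = 5.7×1.51×0.36 = 3.099 m³/s
Panel 4-5: Δb = 1.5 m, d̄ = (1.59+1.39)/2 = 1.49, v̄ = (0.37+0.43)/2 = 0.4 → q = 1.5×1.49×0.4 = 0.8940 m³/s
Panel 5-6: Δb = 2.1 m, d̄ = (1.39+0.00)/2 = 0.695, v̄ = (0.43+0.00)/2 = 0.215 → q = 2.1×0.695×0.215 = 0.3138 m³/s
Q = Σ q = 5.592 m³/s
= 5.592 × 1000 = 5592 L/s

5590 L/s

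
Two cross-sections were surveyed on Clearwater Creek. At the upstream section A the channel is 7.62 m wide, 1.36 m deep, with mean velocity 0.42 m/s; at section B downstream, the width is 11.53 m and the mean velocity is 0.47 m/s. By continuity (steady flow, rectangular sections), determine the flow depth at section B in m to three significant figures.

0.803 m

Q = A₁V₁ = (7.62×1.36) × 0.42 = 4.353 m³/s
d₂ = Q/(b₂ V₂) = 4.353/(11.53×0.47) = 0.8032 m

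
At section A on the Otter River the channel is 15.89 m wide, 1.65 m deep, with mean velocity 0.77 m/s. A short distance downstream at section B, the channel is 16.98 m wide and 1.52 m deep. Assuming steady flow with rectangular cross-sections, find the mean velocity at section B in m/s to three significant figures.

0.782 m/s

Q = A₁V₁ = (15.89×1.65) × 0.77 = 20.19 m³/s
A₂ = 16.98 × 1.52 = 25.81 m²
V₂ = Q/A₂ = 20.19/25.81 = 0.7822 m/s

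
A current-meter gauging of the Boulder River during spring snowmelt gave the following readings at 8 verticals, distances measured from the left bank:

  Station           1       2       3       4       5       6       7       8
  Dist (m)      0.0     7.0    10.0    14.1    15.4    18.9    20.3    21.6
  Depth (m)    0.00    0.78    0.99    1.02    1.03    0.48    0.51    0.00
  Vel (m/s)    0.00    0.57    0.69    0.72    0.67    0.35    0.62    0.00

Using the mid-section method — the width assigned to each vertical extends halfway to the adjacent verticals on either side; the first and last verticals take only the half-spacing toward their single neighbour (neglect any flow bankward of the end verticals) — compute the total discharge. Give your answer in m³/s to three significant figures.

9.13 m³/s

w_2 = (10.0 − 0.0)/2 = 5 m; q_2 = 0.57 × 0.78 × 5 = 2.223 m³/s
w_3 = (14.1 − 7.0)/2 = 3.55 m; q_3 = 0.69 × 0.99 × 3.55 = 2.425 m³/s
w_4 = (15.4 − 10.0)/2 = 2.7 m; q_4 = 0.72 × 1.02 × 2.7 = 1.983 m³/s
w_5 = (18.9 − 14.1)/2 = 2.4 m; q_5 = 0.67 × 1.03 × 2.4 = 1.656 m³/s
w_6 = (20.3 − 15.4)/2 = 2.45 m; q_6 = 0.35 × 0.48 × 2.45 = 0.4116 m³/s
w_7 = (21.6 − 18.9)/2 = 1.35 m; q_7 = 0.62 × 0.51 × 1.35 = 0.4269 m³/s
Stations 1, 8 contribute zero (depth or velocity is 0).
Q = Σ qᵢ = 9.126 m³/s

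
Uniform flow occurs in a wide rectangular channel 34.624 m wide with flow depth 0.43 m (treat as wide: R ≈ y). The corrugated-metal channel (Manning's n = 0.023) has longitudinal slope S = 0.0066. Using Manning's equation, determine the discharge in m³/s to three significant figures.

30.0 m³/s

A = b·y = 34.624 × 0.43 = 14.89 m²
Wide channel: R ≈ y = 0.43 m
Q = (1/n)·A·R^(2/3)·S^(1/2) = (1/0.023) × 14.89 × 0.4300^(2/3) × 0.0066^(1/2) = 29.96 m³/s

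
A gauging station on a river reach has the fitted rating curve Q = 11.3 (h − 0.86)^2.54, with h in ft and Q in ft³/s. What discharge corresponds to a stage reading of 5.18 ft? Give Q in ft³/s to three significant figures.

Q = 11.3 × (5.18 − 0.86)^2.54 = 11.3 × 4.32^2.54 = 464.7 ft³/s

465 ft³/s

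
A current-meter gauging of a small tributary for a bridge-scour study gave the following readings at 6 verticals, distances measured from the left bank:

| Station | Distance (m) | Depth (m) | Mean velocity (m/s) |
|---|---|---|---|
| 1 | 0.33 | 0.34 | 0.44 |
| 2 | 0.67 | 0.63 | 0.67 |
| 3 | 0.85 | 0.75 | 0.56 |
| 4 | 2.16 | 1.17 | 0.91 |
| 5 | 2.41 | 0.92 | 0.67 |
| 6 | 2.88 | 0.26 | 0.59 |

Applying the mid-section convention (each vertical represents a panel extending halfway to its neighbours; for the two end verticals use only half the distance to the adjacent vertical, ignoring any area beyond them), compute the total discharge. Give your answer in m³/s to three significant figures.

1.54 m³/s

w_1 = (0.67 − 0.33)/2 = 0.17 m; q_1 = 0.44 × 0.34 × 0.17 = 0.02543 m³/s
w_2 = (0.85 − 0.33)/2 = 0.26 m; q_2 = 0.67 × 0.63 × 0.26 = 0.1097 m³/s
w_3 = (2.16 − 0.67)/2 = 0.745 m; q_3 = 0.56 × 0.75 × 0.745 = 0.3129 m³/s
w_4 = (2.41 − 0.85)/2 = 0.78 m; q_4 = 0.91 × 1.17 × 0.78 = 0.8305 m³/s
w_5 = (2.88 − 2.16)/2 = 0.36 m; q_5 = 0.67 × 0.92 × 0.36 = 0.2219 m³/s
w_6 = (2.88 − 2.41)/2 = 0.235 m; q_6 = 0.59 × 0.26 × 0.235 = 0.03605 m³/s
Q = Σ qᵢ = 1.536 m³/s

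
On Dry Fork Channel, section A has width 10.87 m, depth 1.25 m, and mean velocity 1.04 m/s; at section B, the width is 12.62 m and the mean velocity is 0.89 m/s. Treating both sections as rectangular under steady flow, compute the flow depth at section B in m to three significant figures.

1.26 m

Q = A₁V₁ = (10.87×1.25) × 1.04 = 14.13 m³/s
d₂ = Q/(b₂ V₂) = 14.13/(12.62×0.89) = 1.258 m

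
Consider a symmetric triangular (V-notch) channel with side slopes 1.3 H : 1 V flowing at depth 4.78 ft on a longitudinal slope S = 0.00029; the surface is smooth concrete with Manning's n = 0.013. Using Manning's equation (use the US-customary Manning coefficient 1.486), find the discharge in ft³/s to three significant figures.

A = z·y² = 1.3×4.78² = 29.70 ft²
P = 2y√(1+z²) = 2×4.78×√(1+1.3²) = 15.68 ft
R = A/P = 29.70/15.68 = 1.894 ft
Q = (1.486/n)·A·R^(2/3)·S^(1/2) = (1.486/0.013) × 29.70 × 1.894^(2/3) × 0.00029^(1/2) = 88.52 ft³/s

88.5 ft³/s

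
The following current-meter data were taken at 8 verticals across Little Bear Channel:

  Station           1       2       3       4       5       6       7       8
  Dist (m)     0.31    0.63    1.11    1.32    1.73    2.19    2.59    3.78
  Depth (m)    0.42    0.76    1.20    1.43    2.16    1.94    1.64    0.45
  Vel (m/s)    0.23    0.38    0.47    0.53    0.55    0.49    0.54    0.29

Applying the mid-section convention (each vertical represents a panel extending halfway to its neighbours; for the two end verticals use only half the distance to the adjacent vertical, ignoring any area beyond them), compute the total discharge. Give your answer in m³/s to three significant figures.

w_1 = (0.63 − 0.31)/2 = 0.16 m; q_1 = 0.23 × 0.42 × 0.16 = 0.01546 m³/s
w_2 = (1.11 − 0.31)/2 = 0.4 m; q_2 = 0.38 × 0.76 × 0.4 = 0.1155 m³/s
w_3 = (1.32 − 0.63)/2 = 0.345 m; q_3 = 0.47 × 1.20 × 0.345 = 0.1946 m³/s
w_4 = (1.73 − 1.11)/2 = 0.31 m; q_4 = 0.53 × 1.43 × 0.31 = 0.2349 m³/s
w_5 = (2.19 − 1.32)/2 = 0.435 m; q_5 = 0.55 × 2.16 × 0.435 = 0.5168 m³/s
w_6 = (2.59 − 1.73)/2 = 0.43 m; q_6 = 0.49 × 1.94 × 0.43 = 0.4088 m³/s
w_7 = (3.78 − 2.19)/2 = 0.795 m; q_7 = 0.54 × 1.64 × 0.795 = 0.7041 m³/s
w_8 = (3.78 − 2.59)/2 = 0.595 m; q_8 = 0.29 × 0.45 × 0.595 = 0.07765 m³/s
Q = Σ qᵢ = 2.268 m³/s

2.27 m³/s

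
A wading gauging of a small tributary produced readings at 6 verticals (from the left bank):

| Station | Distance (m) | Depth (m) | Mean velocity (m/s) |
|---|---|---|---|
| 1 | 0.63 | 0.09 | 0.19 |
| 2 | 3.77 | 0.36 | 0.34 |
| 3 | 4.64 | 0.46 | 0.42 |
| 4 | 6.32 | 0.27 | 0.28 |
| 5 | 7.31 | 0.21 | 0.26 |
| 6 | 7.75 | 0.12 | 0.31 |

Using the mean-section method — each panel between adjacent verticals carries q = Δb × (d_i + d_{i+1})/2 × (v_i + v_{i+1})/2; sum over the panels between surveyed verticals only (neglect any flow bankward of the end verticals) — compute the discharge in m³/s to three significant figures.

Panel 1-2: Δb = 3.14 m, d̄ = (0.09+0.36)/2 = 0.225, v̄ = (0.19+0.34)/2 = 0.265 → q = 3.14×0.225×0.265 = 0.1872 m³/s
Panel 2-3: Δb = 0.87 m, d̄ = (0.36+0.46)/2 = 0.41, v̄ = (0.34+0.42)/2 = 0.38 → q = 0.87×0.41×0.38 = 0.1355 m³/s
Panel 3-4: Δb = 1.68 m, d̄ = (0.46+0.27)/2 = 0.365, v̄ = (0.42+0.28)/2 = 0.35 → q = 1.68×0.365×0.35 = 0.2146 m³/s
Panel 4-5: Δb = 0.99 m, d̄ = (0.27+0.21)/2 = 0.24, v̄ = (0.28+0.26)/2 = 0.27 → q = 0.99×0.24×0.27 = 0.06415 m³/s
Panel 5-6: Δb = 0.44 m, d̄ = (0.21+0.12)/2 = 0.165, v̄ = (0.26+0.31)/2 = 0.285 → q = 0.44×0.165×0.285 = 0.02069 m³/s
Q = Σ q = 0.6222 m³/s

0.622 m³/s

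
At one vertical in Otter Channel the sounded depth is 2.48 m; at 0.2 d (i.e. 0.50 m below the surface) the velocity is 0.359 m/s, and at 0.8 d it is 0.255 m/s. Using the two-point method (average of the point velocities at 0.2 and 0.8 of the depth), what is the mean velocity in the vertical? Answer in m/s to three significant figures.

v̄ = (0.359 + 0.255) / 2 = 0.3070 m/s

0.307 m/s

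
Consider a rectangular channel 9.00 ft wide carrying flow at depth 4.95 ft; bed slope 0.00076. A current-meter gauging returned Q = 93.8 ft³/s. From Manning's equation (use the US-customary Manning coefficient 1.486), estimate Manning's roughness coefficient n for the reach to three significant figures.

0.0345

A = b·y = 9.00 × 4.95 = 44.55 ft²
P = b + 2y = 9.00 + 2×4.95 = 18.90 ft
R = A/P = 44.55/18.90 = 2.357 ft
n = (1.486/Q)·A·R^(2/3)·S^(1/2) = (1.486/93.8) × 44.55 × 1.771 × 0.02757 = 0.03446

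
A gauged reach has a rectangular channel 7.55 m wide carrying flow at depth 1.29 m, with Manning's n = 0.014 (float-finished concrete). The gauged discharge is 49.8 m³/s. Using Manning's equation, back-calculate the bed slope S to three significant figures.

0.00540

A = b·y = 7.55 × 1.29 = 9.740 m²
P = b + 2y = 7.55 + 2×1.29 = 10.13 m
R = A/P = 9.740/10.13 = 0.9615 m
S = (Q·n / (1·A·R^(2/3)))² = (49.8×0.014 / (1×9.740×0.9741))² = 0.005400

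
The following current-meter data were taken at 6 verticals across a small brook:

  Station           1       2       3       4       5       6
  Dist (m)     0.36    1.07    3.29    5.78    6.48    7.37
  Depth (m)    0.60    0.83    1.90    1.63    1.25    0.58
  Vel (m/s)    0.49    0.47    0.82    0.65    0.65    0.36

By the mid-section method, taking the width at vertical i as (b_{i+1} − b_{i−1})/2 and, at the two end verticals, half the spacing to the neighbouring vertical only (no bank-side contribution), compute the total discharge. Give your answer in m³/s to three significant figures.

w_1 = (1.07 − 0.36)/2 = 0.355 m; q_1 = 0.49 × 0.60 × 0.355 = 0.1044 m³/s
w_2 = (3.29 − 0.36)/2 = 1.465 m; q_2 = 0.47 × 0.83 × 1.465 = 0.5715 m³/s
w_3 = (5.78 − 1.07)/2 = 2.355 m; q_3 = 0.82 × 1.90 × 2.355 = 3.669 m³/s
w_4 = (6.48 − 3.29)/2 = 1.595 m; q_4 = 0.65 × 1.63 × 1.595 = 1.690 m³/s
w_5 = (7.37 − 5.78)/2 = 0.795 m; q_5 = 0.65 × 1.25 × 0.795 = 0.6459 m³/s
w_6 = (7.37 − 6.48)/2 = 0.445 m; q_6 = 0.36 × 0.58 × 0.445 = 0.09292 m³/s
Q = Σ qᵢ = 6.774 m³/s

6.77 m³/s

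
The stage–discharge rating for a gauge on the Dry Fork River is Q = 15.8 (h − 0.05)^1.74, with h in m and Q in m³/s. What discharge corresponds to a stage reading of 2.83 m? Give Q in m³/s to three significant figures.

93.6 m³/s

Q = 15.8 × (2.83 − 0.05)^1.74 = 15.8 × 2.78^1.74 = 93.60 m³/s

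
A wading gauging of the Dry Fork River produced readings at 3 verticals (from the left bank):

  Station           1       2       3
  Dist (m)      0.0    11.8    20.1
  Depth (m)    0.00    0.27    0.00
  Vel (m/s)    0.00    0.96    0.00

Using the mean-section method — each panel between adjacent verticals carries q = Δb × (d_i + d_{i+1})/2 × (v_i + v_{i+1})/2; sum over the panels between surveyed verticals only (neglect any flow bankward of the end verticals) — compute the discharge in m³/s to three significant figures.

1.30 m³/s

Panel 1-2: Δb = 11.8 m, d̄ = (0.00+0.27)/2 = 0.135, v̄ = (0.00+0.96)/2 = 0.48 → q = 11.8×0.135×0.48 = 0.7646 m³/s
Panel 2-3: Δb = 8.3 m, d̄ = (0.27+0.00)/2 = 0.135, v̄ = (0.96+0.00)/2 = 0.48 → q = 8.3×0.135×0.48 = 0.5378 m³/s
Q = Σ q = 1.302 m³/s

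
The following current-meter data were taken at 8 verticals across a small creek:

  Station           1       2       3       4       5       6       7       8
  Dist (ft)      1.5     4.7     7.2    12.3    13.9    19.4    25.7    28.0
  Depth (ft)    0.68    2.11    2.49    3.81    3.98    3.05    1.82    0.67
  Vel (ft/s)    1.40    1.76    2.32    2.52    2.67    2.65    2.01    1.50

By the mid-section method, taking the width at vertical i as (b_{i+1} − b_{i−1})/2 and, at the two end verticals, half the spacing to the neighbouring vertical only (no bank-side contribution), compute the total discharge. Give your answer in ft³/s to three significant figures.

w_1 = (4.7 − 1.5)/2 = 1.6 ft; q_1 = 1.40 × 0.68 × 1.6 = 1.523 ft³/s
w_2 = (7.2 − 1.5)/2 = 2.85 ft; q_2 = 1.76 × 2.11 × 2.85 = 10.58 ft³/s
w_3 = (12.3 − 4.7)/2 = 3.8 ft; q_3 = 2.32 × 2.49 × 3.8 = 21.95 ft³/s
w_4 = (13.9 − 7.2)/2 = 3.35 ft; q_4 = 2.52 × 3.81 × 3.35 = 32.16 ft³/s
w_5 = (19.4 − 12.3)/2 = 3.55 ft; q_5 = 2.67 × 3.98 × 3.55 = 37.72 ft³/s
w_6 = (25.7 − 13.9)/2 = 5.9 ft; q_6 = 2.65 × 3.05 × 5.9 = 47.69 ft³/s
w_7 = (28.0 − 19.4)/2 = 4.3 ft; q_7 = 2.01 × 1.82 × 4.3 = 15.73 ft³/s
w_8 = (28.0 − 25.7)/2 = 1.15 ft; q_8 = 1.50 × 0.67 × 1.15 = 1.156 ft³/s
Q = Σ qᵢ = 168.5 ft³/s

169 ft³/s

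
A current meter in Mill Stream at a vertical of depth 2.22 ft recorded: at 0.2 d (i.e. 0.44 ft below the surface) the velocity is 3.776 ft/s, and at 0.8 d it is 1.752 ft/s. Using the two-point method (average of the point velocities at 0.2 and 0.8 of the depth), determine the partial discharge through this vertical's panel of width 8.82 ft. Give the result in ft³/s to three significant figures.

v̄ = (3.776 + 1.752) / 2 = 2.764 ft/s
q = v̄ × d × w = 2.764 × 2.22 × 8.82 = 54.12 ft³/s

54.1 ft³/s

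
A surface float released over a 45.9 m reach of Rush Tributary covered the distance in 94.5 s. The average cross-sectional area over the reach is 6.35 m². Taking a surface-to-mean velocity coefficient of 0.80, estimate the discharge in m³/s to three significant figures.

v_surface = L / t̄ = 45.9 / 94.5 = 0.4857 m/s
v_mean = 0.80 × 0.4857 = 0.3886 m/s
Q = A × v_mean = 6.35 × 0.3886 = 2.467 m³/s

2.47 m³/s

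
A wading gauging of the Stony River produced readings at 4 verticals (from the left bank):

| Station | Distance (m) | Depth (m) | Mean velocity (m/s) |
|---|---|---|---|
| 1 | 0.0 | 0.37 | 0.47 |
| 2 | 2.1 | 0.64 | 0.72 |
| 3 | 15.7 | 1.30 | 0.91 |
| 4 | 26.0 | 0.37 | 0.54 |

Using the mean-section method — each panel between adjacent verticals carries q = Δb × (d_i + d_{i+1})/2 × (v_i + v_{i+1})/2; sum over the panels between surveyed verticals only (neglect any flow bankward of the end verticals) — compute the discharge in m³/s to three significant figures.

17.6 m³/s

Panel 1-2: Δb = 2.1 m, d̄ = (0.37+0.64)/2 = 0.505, v̄ = (0.47+0.72)/2 = 0.595 → q = 2.1×0.505×0.595 = 0.6310 m³/s
Panel 2-3: Δb = 13.6 m, d̄ = (0.64+1.30)/2 = 0.97, v̄ = (0.72+0.91)/2 = 0.815 → q = 13.6×0.97×0.815 = 10.75 m³/s
Panel 3-4: Δb = 10.3 m, d̄ = (1.30+0.37)/2 = 0.835, v̄ = (0.91+0.54)/2 = 0.725 → q = 10.3×0.835×0.725 = 6.235 m³/s
Q = Σ q = 17.62 m³/s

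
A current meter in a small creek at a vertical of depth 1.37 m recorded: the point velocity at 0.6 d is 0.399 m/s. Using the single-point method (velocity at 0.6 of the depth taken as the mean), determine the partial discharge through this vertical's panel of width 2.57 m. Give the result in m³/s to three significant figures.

1.40 m³/s

v̄ = v₀.₆ = 0.399 m/s
q = v̄ × d × w = 0.3990 × 1.37 × 2.57 = 1.405 m³/s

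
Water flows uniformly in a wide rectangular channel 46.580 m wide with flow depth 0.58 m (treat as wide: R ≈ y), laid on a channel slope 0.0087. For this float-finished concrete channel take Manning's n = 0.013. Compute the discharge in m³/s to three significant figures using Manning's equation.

A = b·y = 46.580 × 0.58 = 27.02 m²
Wide channel: R ≈ y = 0.58 m
Q = (1/n)·A·R^(2/3)·S^(1/2) = (1/0.013) × 27.02 × 0.5800^(2/3) × 0.0087^(1/2) = 134.8 m³/s

135 m³/s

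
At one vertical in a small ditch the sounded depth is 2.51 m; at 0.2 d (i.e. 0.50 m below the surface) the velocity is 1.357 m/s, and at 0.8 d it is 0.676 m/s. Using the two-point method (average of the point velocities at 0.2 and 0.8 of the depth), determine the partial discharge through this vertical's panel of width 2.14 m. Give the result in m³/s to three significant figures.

v̄ = (1.357 + 0.676) / 2 = 1.017 m/s
q = v̄ × d × w = 1.017 × 2.51 × 2.14 = 5.460 m³/s

5.46 m³/s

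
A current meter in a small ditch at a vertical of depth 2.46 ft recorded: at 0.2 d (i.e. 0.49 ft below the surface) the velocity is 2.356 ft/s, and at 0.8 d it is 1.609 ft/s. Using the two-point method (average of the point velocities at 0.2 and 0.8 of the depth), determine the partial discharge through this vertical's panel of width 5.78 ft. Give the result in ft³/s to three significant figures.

v̄ = (2.356 + 1.609) / 2 = 1.983 ft/s
q = v̄ × d × w = 1.983 × 2.46 × 5.78 = 28.19 ft³/s

28.2 ft³/s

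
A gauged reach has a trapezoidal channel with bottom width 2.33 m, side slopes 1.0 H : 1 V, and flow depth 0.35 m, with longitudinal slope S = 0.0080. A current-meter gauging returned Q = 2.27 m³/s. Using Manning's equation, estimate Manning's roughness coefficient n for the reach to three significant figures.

A = (b + z·y)·y = (2.33 + 1.0×0.35)×0.35 = 0.9380 m²
P = b + 2y√(1+z²) = 2.33 + 2×0.35×√(1+1.0²) = 3.320 m
R = A/P = 0.9380/3.320 = 0.2825 m
n = (1/Q)·A·R^(2/3)·S^(1/2) = (1/2.27) × 0.9380 × 0.4306 × 0.08944 = 0.01591

0.0159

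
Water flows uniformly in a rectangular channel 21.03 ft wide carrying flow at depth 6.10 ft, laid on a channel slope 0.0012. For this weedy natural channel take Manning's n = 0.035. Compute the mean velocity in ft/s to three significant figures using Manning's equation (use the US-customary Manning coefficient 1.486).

3.62 ft/s

A = b·y = 21.03 × 6.10 = 128.3 ft²
P = b + 2y = 21.03 + 2×6.10 = 33.23 ft
R = A/P = 128.3/33.23 = 3.860 ft
Q = (1.486/n)·A·R^(2/3)·S^(1/2) = (1.486/0.035) × 128.3 × 3.860^(2/3) × 0.0012^(1/2) = 464.3 ft³/s
V = Q/A = 464.3/128.3 = 3.619 ft/s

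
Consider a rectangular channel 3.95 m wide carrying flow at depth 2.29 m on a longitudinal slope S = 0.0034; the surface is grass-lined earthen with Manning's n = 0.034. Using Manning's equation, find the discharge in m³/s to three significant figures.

16.1 m³/s

A = b·y = 3.95 × 2.29 = 9.046 m²
P = b + 2y = 3.95 + 2×2.29 = 8.530 m
R = A/P = 9.046/8.530 = 1.060 m
Q = (1/n)·A·R^(2/3)·S^(1/2) = (1/0.034) × 9.046 × 1.060^(2/3) × 0.0034^(1/2) = 16.13 m³/s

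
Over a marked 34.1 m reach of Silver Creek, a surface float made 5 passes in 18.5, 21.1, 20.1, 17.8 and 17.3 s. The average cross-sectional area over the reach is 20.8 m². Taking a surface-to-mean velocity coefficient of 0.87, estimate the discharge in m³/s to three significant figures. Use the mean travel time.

32.5 m³/s

t̄ = (18.5 + 21.1 + 20.1 + 17.8 + 17.3) / 5 = 18.96 s
v_surface = L / t̄ = 34.1 / 18.96 = 1.799 m/s
v_mean = 0.87 × 1.799 = 1.565 m/s
Q = A × v_mean = 20.8 × 1.565 = 32.55 m³/s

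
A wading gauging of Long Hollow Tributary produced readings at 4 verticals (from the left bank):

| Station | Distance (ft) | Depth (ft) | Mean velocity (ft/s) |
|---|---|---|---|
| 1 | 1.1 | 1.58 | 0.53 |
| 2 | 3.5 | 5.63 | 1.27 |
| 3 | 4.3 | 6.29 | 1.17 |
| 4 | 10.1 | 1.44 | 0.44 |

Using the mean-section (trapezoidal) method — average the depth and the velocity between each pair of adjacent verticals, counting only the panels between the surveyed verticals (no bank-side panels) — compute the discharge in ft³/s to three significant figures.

31.6 ft³/s

Panel 1-2: Δb = 2.4 ft, d̄ = (1.58+5.63)/2 = 3.605, v̄ = (0.53+1.27)/2 = 0.9 → q = 2.4×3.605×0.9 = 7.787 ft³/s
Panel 2-3: Δb = 0.8 ft, d̄ = (5.63+6.29)/2 = 5.96, v̄ = (1.27+1.17)/2 = 1.22 → q = 0.8×5.96×1.22 = 5.817 ft³/s
Panel 3-4: Δb = 5.8 ft, d̄ = (6.29+1.44)/2 = 3.865, v̄ = (1.17+0.44)/2 = 0.805 → q = 5.8×3.865×0.805 = 18.05 ft³/s
Q = Σ q = 31.65 ft³/s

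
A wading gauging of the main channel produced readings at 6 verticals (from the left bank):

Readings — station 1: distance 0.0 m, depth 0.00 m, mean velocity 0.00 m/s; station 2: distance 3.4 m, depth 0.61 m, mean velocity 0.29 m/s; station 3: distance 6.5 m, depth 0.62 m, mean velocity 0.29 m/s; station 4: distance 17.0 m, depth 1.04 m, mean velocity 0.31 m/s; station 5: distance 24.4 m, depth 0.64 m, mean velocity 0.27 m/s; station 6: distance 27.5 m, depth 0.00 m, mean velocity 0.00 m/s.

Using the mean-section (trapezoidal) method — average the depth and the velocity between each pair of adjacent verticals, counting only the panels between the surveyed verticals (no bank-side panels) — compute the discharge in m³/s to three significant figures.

Panel 1-2: Δb = 3.4 m, d̄ = (0.00+0.61)/2 = 0.305, v̄ = (0.00+0.29)/2 = 0.145 → q = 3.4×0.305×0.145 = 0.1504 m³/s
Panel 2-3: Δb = 3.1 m, d̄ = (0.61+0.62)/2 = 0.615, v̄ = (0.29+0.29)/2 = 0.29 → q = 3.1×0.615×0.29 = 0.5529 m³/s
Panel 3-4: Δb = 10.5 m, d̄ = (0.62+1.04)/2 = 0.83, v̄ = (0.29+0.31)/2 = 0.3 → q = 10.5×0.83×0.3 = 2.615 m³/s
Panel 4-5: Δb = 7.4 m, d̄ = (1.04+0.64)/2 = 0.84, v̄ = (0.31+0.27)/2 = 0.29 → q = 7.4×0.84×0.29 = 1.803 m³/s
Panel 5-6: Δb = 3.1 m, d̄ = (0.64+0.00)/2 = 0.32, v̄ = (0.27+0.00)/2 = 0.135 → q = 3.1×0.32×0.135 = 0.1339 m³/s
Q = Σ q = 5.254 m³/s

5.25 m³/s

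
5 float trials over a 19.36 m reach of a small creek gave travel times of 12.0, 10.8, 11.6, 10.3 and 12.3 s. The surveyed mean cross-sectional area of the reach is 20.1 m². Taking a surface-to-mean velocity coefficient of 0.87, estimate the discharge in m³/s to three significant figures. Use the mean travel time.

t̄ = (12.0 + 10.8 + 11.6 + 10.3 + 12.3) / 5 = 11.4 s
v_surface = L / t̄ = 19.36 / 11.4 = 1.698 m/s
v_mean = 0.87 × 1.698 = 1.477 m/s
Q = A × v_mean = 20.1 × 1.477 = 29.70 m³/s

29.7 m³/s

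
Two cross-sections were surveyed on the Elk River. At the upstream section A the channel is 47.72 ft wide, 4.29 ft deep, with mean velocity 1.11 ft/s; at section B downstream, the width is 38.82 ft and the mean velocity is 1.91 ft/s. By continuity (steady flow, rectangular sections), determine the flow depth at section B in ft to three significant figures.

3.06 ft

Q = A₁V₁ = (47.72×4.29) × 1.11 = 227.2 ft³/s
d₂ = Q/(b₂ V₂) = 227.2/(38.82×1.91) = 3.065 ft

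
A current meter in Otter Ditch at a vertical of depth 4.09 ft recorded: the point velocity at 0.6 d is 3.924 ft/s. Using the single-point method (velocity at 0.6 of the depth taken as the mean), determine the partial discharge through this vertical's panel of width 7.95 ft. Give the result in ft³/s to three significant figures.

128 ft³/s

v̄ = v₀.₆ = 3.924 ft/s
q = v̄ × d × w = 3.924 × 4.09 × 7.95 = 127.6 ft³/s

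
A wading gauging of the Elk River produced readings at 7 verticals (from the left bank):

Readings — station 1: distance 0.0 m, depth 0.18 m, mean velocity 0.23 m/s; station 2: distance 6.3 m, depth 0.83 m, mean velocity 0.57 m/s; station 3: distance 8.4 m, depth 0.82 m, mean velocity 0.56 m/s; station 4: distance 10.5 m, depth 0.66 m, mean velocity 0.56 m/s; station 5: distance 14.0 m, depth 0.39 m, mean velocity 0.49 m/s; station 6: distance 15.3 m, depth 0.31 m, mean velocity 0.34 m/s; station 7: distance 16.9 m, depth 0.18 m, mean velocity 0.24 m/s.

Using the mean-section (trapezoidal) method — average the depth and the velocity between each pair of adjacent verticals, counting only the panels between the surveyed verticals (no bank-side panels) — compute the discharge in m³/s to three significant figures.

Panel 1-2: Δb = 6.3 m, d̄ = (0.18+0.83)/2 = 0.505, v̄ = (0.23+0.57)/2 = 0.4 → q = 6.3×0.505×0.4 = 1.273 m³/s
Panel 2-3: Δb = 2.1 m, d̄ = (0.83+0.82)/2 = 0.825, v̄ = (0.57+0.56)/2 = 0.565 → q = 2.1×0.825×0.565 = 0.9789 m³/s
Panel 3-4: Δb = 2.1 m, d̄ = (0.82+0.66)/2 = 0.74, v̄ = (0.56+0.56)/2 = 0.56 → q = 2.1×0.74×0.56 = 0.8702 m³/s
Panel 4-5: Δb = 3.5 m, d̄ = (0.66+0.39)/2 = 0.525, v̄ = (0.56+0.49)/2 = 0.525 → q = 3.5×0.525×0.525 = 0.9647 m³/s
Panel 5-6: Δb = 1.3 m, d̄ = (0.39+0.31)/2 = 0.35, v̄ = (0.49+0.34)/2 = 0.415 → q = 1.3×0.35×0.415 = 0.1888 m³/s
Panel 6-7: Δb = 1.6 m, d̄ = (0.31+0.18)/2 = 0.245, v̄ = (0.34+0.24)/2 = 0.29 → q = 1.6×0.245×0.29 = 0.1137 m³/s
Q = Σ q = 4.389 m³/s

4.39 m³/s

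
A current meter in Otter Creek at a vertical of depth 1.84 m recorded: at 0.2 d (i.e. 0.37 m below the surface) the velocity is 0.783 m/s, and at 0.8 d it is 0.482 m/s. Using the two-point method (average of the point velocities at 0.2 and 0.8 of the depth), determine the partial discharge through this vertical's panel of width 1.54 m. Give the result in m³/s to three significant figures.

v̄ = (0.783 + 0.482) / 2 = 0.6325 m/s
q = v̄ × d × w = 0.6325 × 1.84 × 1.54 = 1.792 m³/s

1.79 m³/s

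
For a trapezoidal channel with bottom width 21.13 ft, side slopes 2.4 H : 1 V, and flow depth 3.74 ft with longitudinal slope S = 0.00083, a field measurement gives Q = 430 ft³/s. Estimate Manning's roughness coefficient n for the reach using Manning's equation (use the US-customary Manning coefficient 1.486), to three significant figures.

A = (b + z·y)·y = (21.13 + 2.4×3.74)×3.74 = 112.6 ft²
P = b + 2y√(1+z²) = 21.13 + 2×3.74×√(1+2.4²) = 40.58 ft
R = A/P = 112.6/40.58 = 2.775 ft
n = (1.486/Q)·A·R^(2/3)·S^(1/2) = (1.486/430) × 112.6 × 1.975 × 0.02881 = 0.02214

0.0221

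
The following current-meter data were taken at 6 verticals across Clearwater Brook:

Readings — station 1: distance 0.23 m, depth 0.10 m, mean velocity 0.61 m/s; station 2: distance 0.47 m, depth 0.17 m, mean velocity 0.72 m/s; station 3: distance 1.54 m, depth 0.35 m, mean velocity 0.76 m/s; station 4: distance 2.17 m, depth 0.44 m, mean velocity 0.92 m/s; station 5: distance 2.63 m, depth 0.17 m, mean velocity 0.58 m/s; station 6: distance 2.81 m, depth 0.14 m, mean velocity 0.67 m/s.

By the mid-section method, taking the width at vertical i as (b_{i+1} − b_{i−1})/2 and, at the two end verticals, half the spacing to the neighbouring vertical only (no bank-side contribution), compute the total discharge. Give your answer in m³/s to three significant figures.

0.574 m³/s

w_1 = (0.47 − 0.23)/2 = 0.12 m; q_1 = 0.61 × 0.10 × 0.12 = 0.007320 m³/s
w_2 = (1.54 − 0.23)/2 = 0.655 m; q_2 = 0.72 × 0.17 × 0.655 = 0.08017 m³/s
w_3 = (2.17 − 0.47)/2 = 0.85 m; q_3 = 0.76 × 0.35 × 0.85 = 0.2261 m³/s
w_4 = (2.63 − 1.54)/2 = 0.545 m; q_4 = 0.92 × 0.44 × 0.545 = 0.2206 m³/s
w_5 = (2.81 − 2.17)/2 = 0.32 m; q_5 = 0.58 × 0.17 × 0.32 = 0.03155 m³/s
w_6 = (2.81 − 2.63)/2 = 0.09 m; q_6 = 0.67 × 0.14 × 0.09 = 0.008442 m³/s
Q = Σ qᵢ = 0.5742 m³/s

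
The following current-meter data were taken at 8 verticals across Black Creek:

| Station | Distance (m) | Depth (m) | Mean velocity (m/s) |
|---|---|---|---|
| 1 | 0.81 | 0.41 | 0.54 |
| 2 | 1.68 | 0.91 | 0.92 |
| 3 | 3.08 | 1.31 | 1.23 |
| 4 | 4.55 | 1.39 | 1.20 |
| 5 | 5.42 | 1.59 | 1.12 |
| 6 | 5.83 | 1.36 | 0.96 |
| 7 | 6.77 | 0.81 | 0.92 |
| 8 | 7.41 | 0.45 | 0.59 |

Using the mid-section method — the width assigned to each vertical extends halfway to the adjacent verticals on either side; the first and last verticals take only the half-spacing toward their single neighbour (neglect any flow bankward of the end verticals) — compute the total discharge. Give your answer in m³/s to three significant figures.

8.00 m³/s

w_1 = (1.68 − 0.81)/2 = 0.435 m; q_1 = 0.54 × 0.41 × 0.435 = 0.09631 m³/s
w_2 = (3.08 − 0.81)/2 = 1.135 m; q_2 = 0.92 × 0.91 × 1.135 = 0.9502 m³/s
w_3 = (4.55 − 1.68)/2 = 1.435 m; q_3 = 1.23 × 1.31 × 1.435 = 2.312 m³/s
w_4 = (5.42 − 3.08)/2 = 1.17 m; q_4 = 1.20 × 1.39 × 1.17 = 1.952 m³/s
w_5 = (5.83 − 4.55)/2 = 0.64 m; q_5 = 1.12 × 1.59 × 0.64 = 1.140 m³/s
w_6 = (6.77 − 5.42)/2 = 0.675 m; q_6 = 0.96 × 1.36 × 0.675 = 0.8813 m³/s
w_7 = (7.41 − 5.83)/2 = 0.79 m; q_7 = 0.92 × 0.81 × 0.79 = 0.5887 m³/s
w_8 = (7.41 − 6.77)/2 = 0.32 m; q_8 = 0.59 × 0.45 × 0.32 = 0.08496 m³/s
Q = Σ qᵢ = 8.005 m³/s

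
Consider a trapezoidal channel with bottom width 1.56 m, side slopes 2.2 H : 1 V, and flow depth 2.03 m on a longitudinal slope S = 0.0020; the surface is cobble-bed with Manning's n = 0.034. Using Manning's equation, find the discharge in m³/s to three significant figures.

16.9 m³/s

A = (b + z·y)·y = (1.56 + 2.2×2.03)×2.03 = 12.23 m²
P = b + 2y√(1+z²) = 1.56 + 2×2.03×√(1+2.2²) = 11.37 m
R = A/P = 12.23/11.37 = 1.076 m
Q = (1/n)·A·R^(2/3)·S^(1/2) = (1/0.034) × 12.23 × 1.076^(2/3) × 0.0020^(1/2) = 16.89 m³/s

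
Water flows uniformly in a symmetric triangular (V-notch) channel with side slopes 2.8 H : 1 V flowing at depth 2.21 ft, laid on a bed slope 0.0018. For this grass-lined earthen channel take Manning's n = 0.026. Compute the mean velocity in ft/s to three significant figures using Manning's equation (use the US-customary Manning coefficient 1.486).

2.49 ft/s

A = z·y² = 2.8×2.21² = 13.68 ft²
P = 2y√(1+z²) = 2×2.21×√(1+2.8²) = 13.14 ft
R = A/P = 13.68/13.14 = 1.041 ft
Q = (1.486/n)·A·R^(2/3)·S^(1/2) = (1.486/0.026) × 13.68 × 1.041^(2/3) × 0.0018^(1/2) = 34.05 ft³/s
V = Q/A = 34.05/13.68 = 2.490 ft/s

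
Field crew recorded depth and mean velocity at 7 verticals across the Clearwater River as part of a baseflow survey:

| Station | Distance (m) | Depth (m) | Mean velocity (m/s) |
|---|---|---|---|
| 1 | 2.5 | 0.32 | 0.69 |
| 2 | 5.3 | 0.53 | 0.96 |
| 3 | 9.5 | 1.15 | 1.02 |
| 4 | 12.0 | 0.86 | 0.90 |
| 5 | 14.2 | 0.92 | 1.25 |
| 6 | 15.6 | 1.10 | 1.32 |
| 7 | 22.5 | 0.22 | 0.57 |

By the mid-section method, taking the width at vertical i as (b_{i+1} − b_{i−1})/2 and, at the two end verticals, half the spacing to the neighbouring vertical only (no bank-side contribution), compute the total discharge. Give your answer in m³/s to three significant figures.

16.4 m³/s

w_1 = (5.3 − 2.5)/2 = 1.4 m; q_1 = 0.69 × 0.32 × 1.4 = 0.3091 m³/s
w_2 = (9.5 − 2.5)/2 = 3.5 m; q_2 = 0.96 × 0.53 × 3.5 = 1.781 m³/s
w_3 = (12.0 − 5.3)/2 = 3.35 m; q_3 = 1.02 × 1.15 × 3.35 = 3.930 m³/s
w_4 = (14.2 − 9.5)/2 = 2.35 m; q_4 = 0.90 × 0.86 × 2.35 = 1.819 m³/s
w_5 = (15.6 − 12.0)/2 = 1.8 m; q_5 = 1.25 × 0.92 × 1.8 = 2.070 m³/s
w_6 = (22.5 − 14.2)/2 = 4.15 m; q_6 = 1.32 × 1.10 × 4.15 = 6.026 m³/s
w_7 = (22.5 − 15.6)/2 = 3.45 m; q_7 = 0.57 × 0.22 × 3.45 = 0.4326 m³/s
Q = Σ qᵢ = 16.37 m³/s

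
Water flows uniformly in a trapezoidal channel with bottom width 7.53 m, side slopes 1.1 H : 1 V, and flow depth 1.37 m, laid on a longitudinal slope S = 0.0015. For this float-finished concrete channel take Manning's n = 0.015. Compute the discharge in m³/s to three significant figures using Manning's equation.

33.4 m³/s

A = (b + z·y)·y = (7.53 + 1.1×1.37)×1.37 = 12.38 m²
P = b + 2y√(1+z²) = 7.53 + 2×1.37×√(1+1.1²) = 11.60 m
R = A/P = 12.38/11.60 = 1.067 m
Q = (1/n)·A·R^(2/3)·S^(1/2) = (1/0.015) × 12.38 × 1.067^(2/3) × 0.0015^(1/2) = 33.38 m³/s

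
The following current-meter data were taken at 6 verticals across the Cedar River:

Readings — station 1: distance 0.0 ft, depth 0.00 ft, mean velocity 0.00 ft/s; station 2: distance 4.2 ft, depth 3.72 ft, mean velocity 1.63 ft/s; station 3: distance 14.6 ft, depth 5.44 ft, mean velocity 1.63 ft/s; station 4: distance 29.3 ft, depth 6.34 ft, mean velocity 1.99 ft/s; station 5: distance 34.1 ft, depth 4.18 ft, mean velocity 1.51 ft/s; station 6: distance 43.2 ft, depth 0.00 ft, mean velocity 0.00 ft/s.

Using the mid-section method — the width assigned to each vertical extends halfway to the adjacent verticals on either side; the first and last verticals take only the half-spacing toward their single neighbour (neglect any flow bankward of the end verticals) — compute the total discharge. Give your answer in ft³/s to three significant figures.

w_2 = (14.6 − 0.0)/2 = 7.3 ft; q_2 = 1.63 × 3.72 × 7.3 = 44.26 ft³/s
w_3 = (29.3 − 4.2)/2 = 12.55 ft; q_3 = 1.63 × 5.44 × 12.55 = 111.3 ft³/s
w_4 = (34.1 − 14.6)/2 = 9.75 ft; q_4 = 1.99 × 6.34 × 9.75 = 123.0 ft³/s
w_5 = (43.2 − 29.3)/2 = 6.95 ft; q_5 = 1.51 × 4.18 × 6.95 = 43.87 ft³/s
Stations 1, 6 contribute zero (depth or velocity is 0).
Q = Σ qᵢ = 322.4 ft³/s

322 ft³/s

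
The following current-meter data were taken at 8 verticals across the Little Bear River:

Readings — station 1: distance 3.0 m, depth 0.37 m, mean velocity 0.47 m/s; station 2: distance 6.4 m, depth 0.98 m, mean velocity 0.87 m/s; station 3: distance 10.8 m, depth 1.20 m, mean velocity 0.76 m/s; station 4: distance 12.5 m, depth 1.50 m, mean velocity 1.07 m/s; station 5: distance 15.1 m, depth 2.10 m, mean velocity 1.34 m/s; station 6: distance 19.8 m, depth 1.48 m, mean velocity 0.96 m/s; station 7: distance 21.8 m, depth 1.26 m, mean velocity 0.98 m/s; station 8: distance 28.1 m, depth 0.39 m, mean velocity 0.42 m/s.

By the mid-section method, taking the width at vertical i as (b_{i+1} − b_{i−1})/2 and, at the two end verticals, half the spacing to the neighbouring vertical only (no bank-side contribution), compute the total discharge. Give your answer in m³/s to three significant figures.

30.5 m³/s

w_1 = (6.4 − 3.0)/2 = 1.7 m; q_1 = 0.47 × 0.37 × 1.7 = 0.2956 m³/s
w_2 = (10.8 − 3.0)/2 = 3.9 m; q_2 = 0.87 × 0.98 × 3.9 = 3.325 m³/s
w_3 = (12.5 − 6.4)/2 = 3.05 m; q_3 = 0.76 × 1.20 × 3.05 = 2.782 m³/s
w_4 = (15.1 − 10.8)/2 = 2.15 m; q_4 = 1.07 × 1.50 × 2.15 = 3.451 m³/s
w_5 = (19.8 − 12.5)/2 = 3.65 m; q_5 = 1.34 × 2.10 × 3.65 = 10.27 m³/s
w_6 = (21.8 − 15.1)/2 = 3.35 m; q_6 = 0.96 × 1.48 × 3.35 = 4.760 m³/s
w_7 = (28.1 − 19.8)/2 = 4.15 m; q_7 = 0.98 × 1.26 × 4.15 = 5.124 m³/s
w_8 = (28.1 − 21.8)/2 = 3.15 m; q_8 = 0.42 × 0.39 × 3.15 = 0.5160 m³/s
Q = Σ qᵢ = 30.52 m³/s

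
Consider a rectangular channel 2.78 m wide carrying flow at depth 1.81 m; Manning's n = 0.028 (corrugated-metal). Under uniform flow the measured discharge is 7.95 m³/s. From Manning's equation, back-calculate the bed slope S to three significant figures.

A = b·y = 2.78 × 1.81 = 5.032 m²
P = b + 2y = 2.78 + 2×1.81 = 6.400 m
R = A/P = 5.032/6.400 = 0.7862 m
S = (Q·n / (1·A·R^(2/3)))² = (7.95×0.028 / (1×5.032×0.8518))² = 0.002697

0.00270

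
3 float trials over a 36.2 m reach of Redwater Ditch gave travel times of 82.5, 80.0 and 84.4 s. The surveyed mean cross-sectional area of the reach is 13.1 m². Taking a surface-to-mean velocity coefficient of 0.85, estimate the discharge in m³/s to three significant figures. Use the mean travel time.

4.90 m³/s

t̄ = (82.5 + 80.0 + 84.4) / 3 = 82.3 s
v_surface = L / t̄ = 36.2 / 82.3 = 0.4399 m/s
v_mean = 0.85 × 0.4399 = 0.3739 m/s
Q = A × v_mean = 13.1 × 0.3739 = 4.898 m³/s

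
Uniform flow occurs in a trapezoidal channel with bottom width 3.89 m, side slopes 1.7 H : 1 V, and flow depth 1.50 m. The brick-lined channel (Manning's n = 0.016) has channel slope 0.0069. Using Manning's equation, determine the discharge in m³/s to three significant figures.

A = (b + z·y)·y = (3.89 + 1.7×1.50)×1.50 = 9.660 m²
P = b + 2y√(1+z²) = 3.89 + 2×1.50×√(1+1.7²) = 9.807 m
R = A/P = 9.660/9.807 = 0.9850 m
Q = (1/n)·A·R^(2/3)·S^(1/2) = (1/0.016) × 9.660 × 0.9850^(2/3) × 0.0069^(1/2) = 49.65 m³/s

49.6 m³/s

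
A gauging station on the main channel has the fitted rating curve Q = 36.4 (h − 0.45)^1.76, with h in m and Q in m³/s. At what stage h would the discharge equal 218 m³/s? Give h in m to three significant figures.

3.21 m

h − h₀ = (Q/C)^(1/b) = (218/36.4)^(1/1.76) = 2.765 m
h = 0.45 + 2.765 = 3.215 m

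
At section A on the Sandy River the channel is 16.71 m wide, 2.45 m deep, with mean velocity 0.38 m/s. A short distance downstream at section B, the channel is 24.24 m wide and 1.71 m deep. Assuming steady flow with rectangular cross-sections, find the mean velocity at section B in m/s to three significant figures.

0.375 m/s

Q = A₁V₁ = (16.71×2.45) × 0.38 = 15.56 m³/s
A₂ = 24.24 × 1.71 = 41.45 m²
V₂ = Q/A₂ = 15.56/41.45 = 0.3753 m/s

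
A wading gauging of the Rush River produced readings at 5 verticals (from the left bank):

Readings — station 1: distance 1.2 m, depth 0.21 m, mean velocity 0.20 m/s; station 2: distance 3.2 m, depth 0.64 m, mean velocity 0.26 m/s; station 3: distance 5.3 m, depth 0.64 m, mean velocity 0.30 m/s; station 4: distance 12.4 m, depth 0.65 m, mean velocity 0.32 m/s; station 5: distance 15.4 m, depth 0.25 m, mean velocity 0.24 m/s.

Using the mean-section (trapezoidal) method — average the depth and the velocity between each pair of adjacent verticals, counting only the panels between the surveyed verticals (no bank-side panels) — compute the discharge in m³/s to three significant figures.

Panel 1-2: Δb = 2 m, d̄ = (0.21+0.64)/2 = 0.425, v̄ = (0.20+0.26)/2 = 0.23 → q = 2×0.425×0.23 = 0.1955 m³/s
Panel 2-3: Δb = 2.1 m, d̄ = (0.64+0.64)/2 = 0.64, v̄ = (0.26+0.30)/2 = 0.28 → q = 2.1×0.64×0.28 = 0.3763 m³/s
Panel 3-4: Δb = 7.1 m, d̄ = (0.64+0.65)/2 = 0.645, v̄ = (0.30+0.32)/2 = 0.31 → q = 7.1×0.645×0.31 = 1.420 m³/s
Panel 4-5: Δb = 3 m, d̄ = (0.65+0.25)/2 = 0.45, v̄ = (0.32+0.24)/2 = 0.28 → q = 3×0.45×0.28 = 0.3780 m³/s
Q = Σ q = 2.369 m³/s

2.37 m³/s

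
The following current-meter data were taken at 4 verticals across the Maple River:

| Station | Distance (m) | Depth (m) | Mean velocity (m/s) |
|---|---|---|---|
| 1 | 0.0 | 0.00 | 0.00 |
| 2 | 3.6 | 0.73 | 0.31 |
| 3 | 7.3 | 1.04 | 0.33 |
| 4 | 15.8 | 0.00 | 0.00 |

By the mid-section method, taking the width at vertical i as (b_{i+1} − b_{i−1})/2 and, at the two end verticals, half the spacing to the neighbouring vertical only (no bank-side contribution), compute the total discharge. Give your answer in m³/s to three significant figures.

2.92 m³/s

w_2 = (7.3 − 0.0)/2 = 3.65 m; q_2 = 0.31 × 0.73 × 3.65 = 0.8260 m³/s
w_3 = (15.8 − 3.6)/2 = 6.1 m; q_3 = 0.33 × 1.04 × 6.1 = 2.094 m³/s
Stations 1, 4 contribute zero (depth or velocity is 0).
Q = Σ qᵢ = 2.920 m³/s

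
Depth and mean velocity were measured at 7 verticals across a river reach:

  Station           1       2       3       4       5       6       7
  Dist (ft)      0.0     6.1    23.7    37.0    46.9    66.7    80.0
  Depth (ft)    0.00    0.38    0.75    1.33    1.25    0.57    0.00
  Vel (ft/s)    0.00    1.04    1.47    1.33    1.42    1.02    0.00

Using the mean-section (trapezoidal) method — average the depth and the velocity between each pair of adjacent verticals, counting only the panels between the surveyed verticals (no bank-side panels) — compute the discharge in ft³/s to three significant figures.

Panel 1-2: Δb = 6.1 ft, d̄ = (0.00+0.38)/2 = 0.19, v̄ = (0.00+1.04)/2 = 0.52 → q = 6.1×0.19×0.52 = 0.6027 ft³/s
Panel 2-3: Δb = 17.6 ft, d̄ = (0.38+0.75)/2 = 0.565, v̄ = (1.04+1.47)/2 = 1.255 → q = 17.6×0.565×1.255 = 12.48 ft³/s
Panel 3-4: Δb = 13.3 ft, d̄ = (0.75+1.33)/2 = 1.04, v̄ = (1.47+1.33)/2 = 1.4 → q = 13.3×1.04×1.4 = 19.36 ft³/s
Panel 4-5: Δb = 9.9 ft, d̄ = (1.33+1.25)/2 = 1.29, v̄ = (1.33+1.42)/2 = 1.375 → q = 9.9×1.29×1.375 = 17.56 ft³/s
Panel 5-6: Δb = 19.8 ft, d̄ = (1.25+0.57)/2 = 0.91, v̄ = (1.42+1.02)/2 = 1.22 → q = 19.8×0.91×1.22 = 21.98 ft³/s
Panel 6-7: Δb = 13.3 ft, d̄ = (0.57+0.00)/2 = 0.285, v̄ = (1.02+0.00)/2 = 0.51 → q = 13.3×0.285×0.51 = 1.933 ft³/s
Q = Σ q = 73.92 ft³/s

73.9 ft³/s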